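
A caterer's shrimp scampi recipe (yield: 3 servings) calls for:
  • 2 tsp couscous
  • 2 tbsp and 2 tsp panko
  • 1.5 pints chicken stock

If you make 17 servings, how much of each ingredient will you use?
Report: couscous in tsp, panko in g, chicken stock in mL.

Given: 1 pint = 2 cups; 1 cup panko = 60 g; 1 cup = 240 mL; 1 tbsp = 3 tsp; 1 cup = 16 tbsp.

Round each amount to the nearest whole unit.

couscous: 11 tsp; panko: 57 g; chicken stock: 4080 mL

Scaling factor: 17/3.
couscous: 2 tsp × 17/3 ≈ 11 tsp
panko: (2 tbsp + 2 tsp = 8/3 tbsp) × 17/3 ÷ 16 tbsp/cup × 60 g/cup ≈ 57 g
chicken stock: 1.5 pint × 17/3 × 2 cup/pint × 240 mL/cup = 4080 mL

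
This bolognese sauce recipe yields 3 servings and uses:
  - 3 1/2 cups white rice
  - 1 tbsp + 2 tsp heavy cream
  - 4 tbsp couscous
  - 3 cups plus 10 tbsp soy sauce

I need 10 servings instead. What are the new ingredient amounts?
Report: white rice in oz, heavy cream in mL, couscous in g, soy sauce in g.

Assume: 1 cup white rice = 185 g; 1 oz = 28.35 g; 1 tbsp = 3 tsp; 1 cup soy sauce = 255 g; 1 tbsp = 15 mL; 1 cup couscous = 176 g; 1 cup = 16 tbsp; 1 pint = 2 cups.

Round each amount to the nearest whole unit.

Scaling factor: 10/3.
white rice: 3.5 cup × 10/3 × 185 g/cup ÷ 28.35 g/oz ≈ 76 oz
heavy cream: (1 tbsp + 2 tsp = 5/3 tbsp) × 10/3 × 15 mL/tbsp ≈ 83 mL
couscous: 4 tbsp × 10/3 ÷ 16 tbsp/cup × 176 g/cup ≈ 147 g
soy sauce: (3 cup + 10 tbsp = 3.625 cup) × 10/3 × 255 g/cup ≈ 3081 g

white rice: 76 oz; heavy cream: 83 mL; couscous: 147 g; soy sauce: 3081 g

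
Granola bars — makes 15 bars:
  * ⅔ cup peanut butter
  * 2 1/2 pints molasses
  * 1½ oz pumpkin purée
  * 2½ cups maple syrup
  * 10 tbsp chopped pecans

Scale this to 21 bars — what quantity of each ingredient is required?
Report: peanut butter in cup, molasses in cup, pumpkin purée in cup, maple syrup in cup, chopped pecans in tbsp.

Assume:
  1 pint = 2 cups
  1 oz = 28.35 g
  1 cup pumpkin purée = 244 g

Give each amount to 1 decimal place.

peanut butter: 0.9 cup; molasses: 7.0 cup; pumpkin purée: 0.2 cup; maple syrup: 3.5 cup; chopped pecans: 14.0 tbsp

Scaling factor: 21/15 = 7/5 = 1.4.
peanut butter: 2/3 cup × 7/5 ≈ 0.9 cup
molasses: 2.5 pint × 7/5 × 2 cup/pint = 7.0 cup
pumpkin purée: 1.5 oz × 7/5 × 28.35 g/oz ÷ 244 g/cup ≈ 0.2 cup
maple syrup: 2.5 cup × 7/5 = 3.5 cup
chopped pecans: 10 tbsp × 7/5 = 14.0 tbsp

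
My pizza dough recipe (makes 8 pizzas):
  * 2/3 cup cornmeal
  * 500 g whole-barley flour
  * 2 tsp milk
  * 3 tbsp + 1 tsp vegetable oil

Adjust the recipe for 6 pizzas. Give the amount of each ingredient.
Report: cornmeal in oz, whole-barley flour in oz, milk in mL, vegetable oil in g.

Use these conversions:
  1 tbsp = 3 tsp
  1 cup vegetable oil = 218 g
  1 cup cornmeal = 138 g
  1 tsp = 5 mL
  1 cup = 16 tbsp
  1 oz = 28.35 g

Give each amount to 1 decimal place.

cornmeal: 2.4 oz; whole-barley flour: 13.2 oz; milk: 7.5 mL; vegetable oil: 34.1 g

Scaling factor: 6/8 = 3/4 = 0.75.
cornmeal: 2/3 cup × 3/4 × 138 g/cup ÷ 28.35 g/oz ≈ 2.4 oz
whole-barley flour: 500 g × 3/4 ÷ 28.35 g/oz ≈ 13.2 oz
milk: 2 tsp × 3/4 × 5 mL/tsp = 7.5 mL
vegetable oil: (3 tbsp + 1 tsp = 10/3 tbsp) × 3/4 ÷ 16 tbsp/cup × 218 g/cup ≈ 34.1 g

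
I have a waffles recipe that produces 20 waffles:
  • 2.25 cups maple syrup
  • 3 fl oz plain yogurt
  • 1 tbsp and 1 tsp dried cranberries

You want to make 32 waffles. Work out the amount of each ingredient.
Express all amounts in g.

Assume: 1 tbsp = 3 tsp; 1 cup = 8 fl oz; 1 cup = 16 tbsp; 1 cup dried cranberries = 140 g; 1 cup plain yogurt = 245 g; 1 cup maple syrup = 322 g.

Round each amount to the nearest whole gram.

Scaling factor: 32/20 = 8/5 = 1.6.
maple syrup: 2.25 cup × 8/5 × 322 g/cup ≈ 1159 g
plain yogurt: 3 fl oz × 8/5 ÷ 8 fl oz/cup × 245 g/cup = 147 g
dried cranberries: (1 tbsp + 1 tsp = 4/3 tbsp) × 8/5 ÷ 16 tbsp/cup × 140 g/cup ≈ 19 g

maple syrup: 1159 g; plain yogurt: 147 g; dried cranberries: 19 g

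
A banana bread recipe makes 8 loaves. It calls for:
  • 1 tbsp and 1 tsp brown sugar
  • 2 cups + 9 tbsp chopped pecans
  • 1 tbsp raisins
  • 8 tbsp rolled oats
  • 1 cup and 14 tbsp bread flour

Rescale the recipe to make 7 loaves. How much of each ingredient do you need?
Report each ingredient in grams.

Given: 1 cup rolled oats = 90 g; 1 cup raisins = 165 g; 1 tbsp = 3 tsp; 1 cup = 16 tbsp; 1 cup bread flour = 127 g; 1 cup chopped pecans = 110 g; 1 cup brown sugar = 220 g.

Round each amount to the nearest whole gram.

brown sugar: 16 g; chopped pecans: 247 g; raisins: 9 g; rolled oats: 39 g; bread flour: 208 g

Scaling factor: 7/8 = 0.875.
brown sugar: (1 tbsp + 1 tsp = 4/3 tbsp) × 7/8 ÷ 16 tbsp/cup × 220 g/cup ≈ 16 g
chopped pecans: (2 cup + 9 tbsp = 2.5625 cup) × 7/8 × 110 g/cup ≈ 247 g
raisins: 1 tbsp × 7/8 ÷ 16 tbsp/cup × 165 g/cup ≈ 9 g
rolled oats: 8 tbsp × 7/8 ÷ 16 tbsp/cup × 90 g/cup ≈ 39 g
bread flour: (1 cup + 14 tbsp = 1.875 cup) × 7/8 × 127 g/cup ≈ 208 g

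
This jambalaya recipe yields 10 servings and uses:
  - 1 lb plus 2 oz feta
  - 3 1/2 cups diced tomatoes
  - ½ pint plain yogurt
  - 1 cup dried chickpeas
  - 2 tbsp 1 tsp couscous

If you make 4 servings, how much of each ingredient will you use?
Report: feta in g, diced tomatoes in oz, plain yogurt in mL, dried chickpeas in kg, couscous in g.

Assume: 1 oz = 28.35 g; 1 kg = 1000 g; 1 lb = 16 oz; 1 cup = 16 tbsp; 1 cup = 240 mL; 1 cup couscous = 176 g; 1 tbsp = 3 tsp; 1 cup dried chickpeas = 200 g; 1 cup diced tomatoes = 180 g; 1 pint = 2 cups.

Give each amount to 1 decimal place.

Scaling factor: 4/10 = 2/5 = 0.4.
feta: (1 lb + 2 oz = 1.125 lb) × 2/5 × 16 oz/lb × 28.35 g/oz ≈ 204.1 g
diced tomatoes: 3.5 cup × 2/5 × 180 g/cup ÷ 28.35 g/oz ≈ 8.9 oz
plain yogurt: 0.5 pint × 2/5 × 2 cup/pint × 240 mL/cup = 96.0 mL
dried chickpeas: 1 cup × 2/5 × 200 g/cup ÷ 1000 g/kg ≈ 0.1 kg
couscous: (2 tbsp + 1 tsp = 7/3 tbsp) × 2/5 ÷ 16 tbsp/cup × 176 g/cup ≈ 10.3 g

feta: 204.1 g; diced tomatoes: 8.9 oz; plain yogurt: 96.0 mL; dried chickpeas: 0.1 kg; couscous: 10.3 g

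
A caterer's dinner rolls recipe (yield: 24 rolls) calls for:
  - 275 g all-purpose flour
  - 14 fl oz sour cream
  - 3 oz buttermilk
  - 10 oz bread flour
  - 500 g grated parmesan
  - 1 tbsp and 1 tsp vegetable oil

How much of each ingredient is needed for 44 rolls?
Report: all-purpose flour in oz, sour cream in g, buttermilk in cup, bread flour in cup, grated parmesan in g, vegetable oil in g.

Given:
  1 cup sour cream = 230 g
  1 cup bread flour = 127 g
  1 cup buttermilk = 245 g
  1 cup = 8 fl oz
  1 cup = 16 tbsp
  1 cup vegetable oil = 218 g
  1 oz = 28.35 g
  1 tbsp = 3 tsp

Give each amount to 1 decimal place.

Scaling factor: 44/24 = 11/6.
all-purpose flour: 275 g × 11/6 ÷ 28.35 g/oz ≈ 17.8 oz
sour cream: 14 fl oz × 11/6 ÷ 8 fl oz/cup × 230 g/cup ≈ 737.9 g
buttermilk: 3 oz × 11/6 × 28.35 g/oz ÷ 245 g/cup ≈ 0.6 cup
bread flour: 10 oz × 11/6 × 28.35 g/oz ÷ 127 g/cup ≈ 4.1 cup
grated parmesan: 500 g × 11/6 ≈ 916.7 g
vegetable oil: (1 tbsp + 1 tsp = 4/3 tbsp) × 11/6 ÷ 16 tbsp/cup × 218 g/cup ≈ 33.3 g

all-purpose flour: 17.8 oz; sour cream: 737.9 g; buttermilk: 0.6 cup; bread flour: 4.1 cup; grated parmesan: 916.7 g; vegetable oil: 33.3 g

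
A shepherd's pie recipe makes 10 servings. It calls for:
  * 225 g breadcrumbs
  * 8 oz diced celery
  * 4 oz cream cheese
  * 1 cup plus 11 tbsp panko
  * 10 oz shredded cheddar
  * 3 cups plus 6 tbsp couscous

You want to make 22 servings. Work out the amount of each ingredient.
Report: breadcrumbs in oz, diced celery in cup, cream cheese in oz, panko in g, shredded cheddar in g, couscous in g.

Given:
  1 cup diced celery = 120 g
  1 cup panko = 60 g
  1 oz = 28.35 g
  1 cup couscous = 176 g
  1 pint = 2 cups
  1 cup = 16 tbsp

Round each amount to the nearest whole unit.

breadcrumbs: 17 oz; diced celery: 4 cup; cream cheese: 9 oz; panko: 223 g; shredded cheddar: 624 g; couscous: 1307 g

Scaling factor: 22/10 = 11/5 = 2.2.
breadcrumbs: 225 g × 11/5 ÷ 28.35 g/oz ≈ 17 oz
diced celery: 8 oz × 11/5 × 28.35 g/oz ÷ 120 g/cup ≈ 4 cup
cream cheese: 4 oz × 11/5 ≈ 9 oz
panko: (1 cup + 11 tbsp = 1.6875 cup) × 11/5 × 60 g/cup ≈ 223 g
shredded cheddar: 10 oz × 11/5 × 28.35 g/oz ≈ 624 g
couscous: (3 cup + 6 tbsp = 3.375 cup) × 11/5 × 176 g/cup ≈ 1307 g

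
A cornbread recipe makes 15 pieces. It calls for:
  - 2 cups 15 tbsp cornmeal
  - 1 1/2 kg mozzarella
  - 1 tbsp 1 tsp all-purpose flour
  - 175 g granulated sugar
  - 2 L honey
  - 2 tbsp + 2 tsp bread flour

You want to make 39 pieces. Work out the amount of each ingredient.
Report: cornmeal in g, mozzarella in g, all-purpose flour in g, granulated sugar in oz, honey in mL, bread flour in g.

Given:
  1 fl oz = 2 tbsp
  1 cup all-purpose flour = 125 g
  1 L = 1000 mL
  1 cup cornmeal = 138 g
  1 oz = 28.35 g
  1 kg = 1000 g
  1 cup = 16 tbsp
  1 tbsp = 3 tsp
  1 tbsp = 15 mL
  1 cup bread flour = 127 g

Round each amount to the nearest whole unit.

cornmeal: 1054 g; mozzarella: 3900 g; all-purpose flour: 27 g; granulated sugar: 16 oz; honey: 5200 mL; bread flour: 55 g

Scaling factor: 39/15 = 13/5 = 2.6.
cornmeal: (2 cup + 15 tbsp = 2.9375 cup) × 13/5 × 138 g/cup ≈ 1054 g
mozzarella: 1.5 kg × 13/5 × 1000 g/kg = 3900 g
all-purpose flour: (1 tbsp + 1 tsp = 4/3 tbsp) × 13/5 ÷ 16 tbsp/cup × 125 g/cup ≈ 27 g
granulated sugar: 175 g × 13/5 ÷ 28.35 g/oz ≈ 16 oz
honey: 2 L × 13/5 × 1000 mL/L = 5200 mL
bread flour: (2 tbsp + 2 tsp = 8/3 tbsp) × 13/5 ÷ 16 tbsp/cup × 127 g/cup ≈ 55 g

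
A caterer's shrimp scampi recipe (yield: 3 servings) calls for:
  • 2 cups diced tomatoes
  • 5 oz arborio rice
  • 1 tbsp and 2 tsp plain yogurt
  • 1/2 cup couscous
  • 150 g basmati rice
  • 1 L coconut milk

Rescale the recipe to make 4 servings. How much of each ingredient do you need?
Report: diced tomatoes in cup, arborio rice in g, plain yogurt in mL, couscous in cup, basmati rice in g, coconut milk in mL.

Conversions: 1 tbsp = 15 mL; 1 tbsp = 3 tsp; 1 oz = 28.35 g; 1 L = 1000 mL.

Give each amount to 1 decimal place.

diced tomatoes: 2.7 cup; arborio rice: 189.0 g; plain yogurt: 33.3 mL; couscous: 0.7 cup; basmati rice: 200.0 g; coconut milk: 1333.3 mL

Scaling factor: 4/3.
diced tomatoes: 2 cup × 4/3 ≈ 2.7 cup
arborio rice: 5 oz × 4/3 × 28.35 g/oz = 189.0 g
plain yogurt: (1 tbsp + 2 tsp = 5/3 tbsp) × 4/3 × 15 mL/tbsp ≈ 33.3 mL
couscous: 0.5 cup × 4/3 ≈ 0.7 cup
basmati rice: 150 g × 4/3 = 200.0 g
coconut milk: 1 L × 4/3 × 1000 mL/L ≈ 1333.3 mL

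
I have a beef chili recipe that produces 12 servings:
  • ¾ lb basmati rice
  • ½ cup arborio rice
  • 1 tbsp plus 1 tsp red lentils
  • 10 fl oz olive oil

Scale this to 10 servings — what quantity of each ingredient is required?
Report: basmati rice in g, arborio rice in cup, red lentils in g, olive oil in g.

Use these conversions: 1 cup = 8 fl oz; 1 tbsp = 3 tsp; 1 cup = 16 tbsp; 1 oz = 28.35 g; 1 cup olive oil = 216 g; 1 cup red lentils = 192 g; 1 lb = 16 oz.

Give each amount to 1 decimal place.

Scaling factor: 10/12 = 5/6.
basmati rice: 0.75 lb × 5/6 × 16 oz/lb × 28.35 g/oz = 283.5 g
arborio rice: 0.5 cup × 5/6 ≈ 0.4 cup
red lentils: (1 tbsp + 1 tsp = 4/3 tbsp) × 5/6 ÷ 16 tbsp/cup × 192 g/cup ≈ 13.3 g
olive oil: 10 fl oz × 5/6 ÷ 8 fl oz/cup × 216 g/cup = 225.0 g

basmati rice: 283.5 g; arborio rice: 0.4 cup; red lentils: 13.3 g; olive oil: 225.0 g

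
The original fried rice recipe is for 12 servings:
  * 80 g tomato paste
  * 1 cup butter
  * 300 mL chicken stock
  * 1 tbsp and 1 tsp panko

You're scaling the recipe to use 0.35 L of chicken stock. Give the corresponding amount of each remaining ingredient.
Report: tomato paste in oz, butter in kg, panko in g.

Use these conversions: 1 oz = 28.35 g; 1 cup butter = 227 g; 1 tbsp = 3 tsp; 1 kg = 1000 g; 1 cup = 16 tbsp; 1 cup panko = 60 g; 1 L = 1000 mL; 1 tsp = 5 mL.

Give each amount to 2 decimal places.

tomato paste: 3.29 oz; butter: 0.26 kg; panko: 5.83 g

The original recipe has 0.3 L of chicken stock, so the scaling factor is 0.35 ÷ 0.3 = 7/6.
tomato paste: 80 g × 7/6 ÷ 28.35 g/oz ≈ 3.29 oz
butter: 1 cup × 7/6 × 227 g/cup ÷ 1000 g/kg ≈ 0.26 kg
panko: (1 tbsp + 1 tsp = 4/3 tbsp) × 7/6 ÷ 16 tbsp/cup × 60 g/cup ≈ 5.83 g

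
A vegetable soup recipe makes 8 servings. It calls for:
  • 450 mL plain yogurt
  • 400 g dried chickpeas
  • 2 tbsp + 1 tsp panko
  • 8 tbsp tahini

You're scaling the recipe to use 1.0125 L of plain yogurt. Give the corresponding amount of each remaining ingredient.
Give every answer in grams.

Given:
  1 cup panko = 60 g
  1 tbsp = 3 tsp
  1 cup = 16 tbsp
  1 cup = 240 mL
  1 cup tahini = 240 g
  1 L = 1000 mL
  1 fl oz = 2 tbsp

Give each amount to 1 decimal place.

The original recipe has 0.45 L of plain yogurt, so the scaling factor is 1.0125 ÷ 0.45 = 9/4 = 2.25.
dried chickpeas: 400 g × 9/4 = 900.0 g
panko: (2 tbsp + 1 tsp = 7/3 tbsp) × 9/4 ÷ 16 tbsp/cup × 60 g/cup ≈ 19.7 g
tahini: 8 tbsp × 9/4 ÷ 16 tbsp/cup × 240 g/cup = 270.0 g

dried chickpeas: 900.0 g; panko: 19.7 g; tahini: 270.0 g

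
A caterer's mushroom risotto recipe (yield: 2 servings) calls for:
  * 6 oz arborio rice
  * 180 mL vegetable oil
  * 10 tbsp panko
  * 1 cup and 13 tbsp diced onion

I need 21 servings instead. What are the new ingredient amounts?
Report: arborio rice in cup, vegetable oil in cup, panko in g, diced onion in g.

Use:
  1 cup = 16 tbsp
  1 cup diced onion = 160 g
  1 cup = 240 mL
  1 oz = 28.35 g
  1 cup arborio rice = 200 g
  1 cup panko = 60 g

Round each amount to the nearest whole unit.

Scaling factor: 21/2 = 10.5.
arborio rice: 6 oz × 21/2 × 28.35 g/oz ÷ 200 g/cup ≈ 9 cup
vegetable oil: 180 mL × 21/2 ÷ 240 mL/cup ≈ 8 cup
panko: 10 tbsp × 21/2 ÷ 16 tbsp/cup × 60 g/cup ≈ 394 g
diced onion: (1 cup + 13 tbsp = 1.8125 cup) × 21/2 × 160 g/cup = 3045 g

arborio rice: 9 cup; vegetable oil: 8 cup; panko: 394 g; diced onion: 3045 g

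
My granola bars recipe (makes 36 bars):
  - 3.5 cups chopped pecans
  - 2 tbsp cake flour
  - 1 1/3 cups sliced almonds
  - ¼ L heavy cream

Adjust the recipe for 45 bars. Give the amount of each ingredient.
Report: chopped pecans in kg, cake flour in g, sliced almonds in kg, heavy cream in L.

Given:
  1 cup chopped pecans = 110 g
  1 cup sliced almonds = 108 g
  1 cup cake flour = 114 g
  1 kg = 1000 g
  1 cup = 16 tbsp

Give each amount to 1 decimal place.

Scaling factor: 45/36 = 5/4 = 1.25.
chopped pecans: 3.5 cup × 5/4 × 110 g/cup ÷ 1000 g/kg ≈ 0.5 kg
cake flour: 2 tbsp × 5/4 ÷ 16 tbsp/cup × 114 g/cup ≈ 17.8 g
sliced almonds: 4/3 cup × 5/4 × 108 g/cup ÷ 1000 g/kg ≈ 0.2 kg
heavy cream: 0.25 L × 5/4 ≈ 0.3 L

chopped pecans: 0.5 kg; cake flour: 17.8 g; sliced almonds: 0.2 kg; heavy cream: 0.3 L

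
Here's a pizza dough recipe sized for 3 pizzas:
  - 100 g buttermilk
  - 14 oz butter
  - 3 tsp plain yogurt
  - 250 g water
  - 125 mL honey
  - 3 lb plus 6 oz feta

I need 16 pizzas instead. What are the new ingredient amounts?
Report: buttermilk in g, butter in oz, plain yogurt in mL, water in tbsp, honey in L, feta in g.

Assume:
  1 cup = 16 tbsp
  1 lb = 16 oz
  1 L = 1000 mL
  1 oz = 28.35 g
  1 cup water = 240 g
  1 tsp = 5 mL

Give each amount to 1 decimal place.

buttermilk: 533.3 g; butter: 74.7 oz; plain yogurt: 80.0 mL; water: 88.9 tbsp; honey: 0.7 L; feta: 8164.8 g

Scaling factor: 16/3.
buttermilk: 100 g × 16/3 ≈ 533.3 g
butter: 14 oz × 16/3 ≈ 74.7 oz
plain yogurt: 3 tsp × 16/3 × 5 mL/tsp = 80.0 mL
water: 250 g × 16/3 ÷ 240 g/cup × 16 tbsp/cup ≈ 88.9 tbsp
honey: 125 mL × 16/3 ÷ 1000 mL/L ≈ 0.7 L
feta: (3 lb + 6 oz = 3.375 lb) × 16/3 × 16 oz/lb × 28.35 g/oz = 8164.8 g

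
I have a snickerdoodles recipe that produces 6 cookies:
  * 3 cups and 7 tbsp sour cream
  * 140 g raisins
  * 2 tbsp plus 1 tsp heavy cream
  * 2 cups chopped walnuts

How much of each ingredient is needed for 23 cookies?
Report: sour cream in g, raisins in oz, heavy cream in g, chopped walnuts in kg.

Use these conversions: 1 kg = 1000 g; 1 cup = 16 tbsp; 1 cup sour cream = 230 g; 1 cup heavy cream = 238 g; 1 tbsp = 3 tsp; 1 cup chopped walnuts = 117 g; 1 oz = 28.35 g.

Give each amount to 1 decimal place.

Scaling factor: 23/6.
sour cream: (3 cup + 7 tbsp = 3.4375 cup) × 23/6 × 230 g/cup ≈ 3030.7 g
raisins: 140 g × 23/6 ÷ 28.35 g/oz ≈ 18.9 oz
heavy cream: (2 tbsp + 1 tsp = 7/3 tbsp) × 23/6 ÷ 16 tbsp/cup × 238 g/cup ≈ 133.0 g
chopped walnuts: 2 cup × 23/6 × 117 g/cup ÷ 1000 g/kg ≈ 0.9 kg

sour cream: 3030.7 g; raisins: 18.9 oz; heavy cream: 133.0 g; chopped walnuts: 0.9 kg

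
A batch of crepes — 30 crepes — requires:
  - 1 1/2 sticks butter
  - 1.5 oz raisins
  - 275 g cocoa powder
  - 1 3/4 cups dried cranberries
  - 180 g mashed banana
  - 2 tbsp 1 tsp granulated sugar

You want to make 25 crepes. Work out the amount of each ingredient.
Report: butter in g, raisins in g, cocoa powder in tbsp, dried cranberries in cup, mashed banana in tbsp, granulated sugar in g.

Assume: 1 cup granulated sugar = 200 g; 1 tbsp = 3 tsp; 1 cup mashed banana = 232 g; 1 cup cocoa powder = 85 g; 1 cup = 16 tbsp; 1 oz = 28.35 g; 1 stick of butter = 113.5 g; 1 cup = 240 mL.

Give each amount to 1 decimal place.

butter: 141.9 g; raisins: 35.4 g; cocoa powder: 43.1 tbsp; dried cranberries: 1.5 cup; mashed banana: 10.3 tbsp; granulated sugar: 24.3 g

Scaling factor: 25/30 = 5/6.
butter: 1.5 stick × 5/6 × 113.5 g/stick ≈ 141.9 g
raisins: 1.5 oz × 5/6 × 28.35 g/oz ≈ 35.4 g
cocoa powder: 275 g × 5/6 ÷ 85 g/cup × 16 tbsp/cup ≈ 43.1 tbsp
dried cranberries: 1.75 cup × 5/6 ≈ 1.5 cup
mashed banana: 180 g × 5/6 ÷ 232 g/cup × 16 tbsp/cup ≈ 10.3 tbsp
granulated sugar: (2 tbsp + 1 tsp = 7/3 tbsp) × 5/6 ÷ 16 tbsp/cup × 200 g/cup ≈ 24.3 g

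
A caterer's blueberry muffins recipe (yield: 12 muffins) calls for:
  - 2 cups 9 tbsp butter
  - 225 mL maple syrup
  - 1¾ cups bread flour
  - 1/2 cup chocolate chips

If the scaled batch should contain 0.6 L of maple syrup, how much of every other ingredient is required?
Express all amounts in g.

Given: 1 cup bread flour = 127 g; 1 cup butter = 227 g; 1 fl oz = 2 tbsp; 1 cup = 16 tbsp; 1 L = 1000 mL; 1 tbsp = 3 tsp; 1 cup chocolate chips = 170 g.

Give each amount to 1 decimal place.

The original recipe has 0.225 L of maple syrup, so the scaling factor is 0.6 ÷ 0.225 = 8/3.
butter: (2 cup + 9 tbsp = 2.5625 cup) × 8/3 × 227 g/cup ≈ 1551.2 g
bread flour: 1.75 cup × 8/3 × 127 g/cup ≈ 592.7 g
chocolate chips: 0.5 cup × 8/3 × 170 g/cup ≈ 226.7 g

butter: 1551.2 g; bread flour: 592.7 g; chocolate chips: 226.7 g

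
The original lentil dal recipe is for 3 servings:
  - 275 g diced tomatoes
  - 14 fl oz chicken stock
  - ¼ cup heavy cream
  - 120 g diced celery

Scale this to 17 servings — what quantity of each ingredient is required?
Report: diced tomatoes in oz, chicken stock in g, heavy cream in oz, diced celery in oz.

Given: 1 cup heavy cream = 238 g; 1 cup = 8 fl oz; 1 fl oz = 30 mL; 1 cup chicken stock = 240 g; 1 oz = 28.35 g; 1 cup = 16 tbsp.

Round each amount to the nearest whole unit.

Scaling factor: 17/3.
diced tomatoes: 275 g × 17/3 ÷ 28.35 g/oz ≈ 55 oz
chicken stock: 14 fl oz × 17/3 ÷ 8 fl oz/cup × 240 g/cup = 2380 g
heavy cream: 0.25 cup × 17/3 × 238 g/cup ÷ 28.35 g/oz ≈ 12 oz
diced celery: 120 g × 17/3 ÷ 28.35 g/oz ≈ 24 oz

diced tomatoes: 55 oz; chicken stock: 2380 g; heavy cream: 12 oz; diced celery: 24 oz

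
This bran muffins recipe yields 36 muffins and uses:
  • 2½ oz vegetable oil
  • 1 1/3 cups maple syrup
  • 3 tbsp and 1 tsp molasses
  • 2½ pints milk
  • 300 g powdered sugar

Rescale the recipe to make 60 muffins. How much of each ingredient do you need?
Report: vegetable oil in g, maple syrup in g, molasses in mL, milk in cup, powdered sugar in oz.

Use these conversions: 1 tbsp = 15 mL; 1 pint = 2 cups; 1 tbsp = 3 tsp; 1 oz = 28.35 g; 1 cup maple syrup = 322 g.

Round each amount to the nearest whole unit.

vegetable oil: 118 g; maple syrup: 716 g; molasses: 83 mL; milk: 8 cup; powdered sugar: 18 oz

Scaling factor: 60/36 = 5/3.
vegetable oil: 2.5 oz × 5/3 × 28.35 g/oz ≈ 118 g
maple syrup: 4/3 cup × 5/3 × 322 g/cup ≈ 716 g
molasses: (3 tbsp + 1 tsp = 10/3 tbsp) × 5/3 × 15 mL/tbsp ≈ 83 mL
milk: 2.5 pint × 5/3 × 2 cup/pint ≈ 8 cup
powdered sugar: 300 g × 5/3 ÷ 28.35 g/oz ≈ 18 oz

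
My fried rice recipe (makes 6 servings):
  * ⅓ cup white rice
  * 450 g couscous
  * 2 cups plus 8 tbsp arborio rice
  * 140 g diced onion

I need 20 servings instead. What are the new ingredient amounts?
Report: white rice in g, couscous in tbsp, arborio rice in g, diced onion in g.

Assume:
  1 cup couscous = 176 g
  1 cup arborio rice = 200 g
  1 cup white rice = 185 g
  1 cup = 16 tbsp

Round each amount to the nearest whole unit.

Scaling factor: 20/6 = 10/3.
white rice: 1/3 cup × 10/3 × 185 g/cup ≈ 206 g
couscous: 450 g × 10/3 ÷ 176 g/cup × 16 tbsp/cup ≈ 136 tbsp
arborio rice: (2 cup + 8 tbsp = 2.5 cup) × 10/3 × 200 g/cup ≈ 1667 g
diced onion: 140 g × 10/3 ≈ 467 g

white rice: 206 g; couscous: 136 tbsp; arborio rice: 1667 g; diced onion: 467 g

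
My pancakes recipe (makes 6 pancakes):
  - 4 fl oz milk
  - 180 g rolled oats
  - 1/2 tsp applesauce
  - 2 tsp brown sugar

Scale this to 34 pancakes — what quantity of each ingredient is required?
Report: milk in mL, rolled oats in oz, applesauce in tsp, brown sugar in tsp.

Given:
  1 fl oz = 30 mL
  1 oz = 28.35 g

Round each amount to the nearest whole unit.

milk: 680 mL; rolled oats: 36 oz; applesauce: 3 tsp; brown sugar: 11 tsp

Scaling factor: 34/6 = 17/3.
milk: 4 fl oz × 17/3 × 30 mL/fl oz = 680 mL
rolled oats: 180 g × 17/3 ÷ 28.35 g/oz ≈ 36 oz
applesauce: 0.5 tsp × 17/3 ≈ 3 tsp
brown sugar: 2 tsp × 17/3 ≈ 11 tsp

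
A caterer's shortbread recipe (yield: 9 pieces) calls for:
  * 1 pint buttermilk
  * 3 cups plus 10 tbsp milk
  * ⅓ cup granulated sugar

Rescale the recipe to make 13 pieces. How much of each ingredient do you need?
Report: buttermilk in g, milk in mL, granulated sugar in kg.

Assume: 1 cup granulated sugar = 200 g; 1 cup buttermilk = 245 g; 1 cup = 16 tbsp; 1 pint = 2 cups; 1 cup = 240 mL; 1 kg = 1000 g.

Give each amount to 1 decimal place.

Scaling factor: 13/9.
buttermilk: 1 pint × 13/9 × 2 cup/pint × 245 g/cup ≈ 707.8 g
milk: (3 cup + 10 tbsp = 3.625 cup) × 13/9 × 240 mL/cup ≈ 1256.7 mL
granulated sugar: 1/3 cup × 13/9 × 200 g/cup ÷ 1000 g/kg ≈ 0.1 kg

buttermilk: 707.8 g; milk: 1256.7 mL; granulated sugar: 0.1 kg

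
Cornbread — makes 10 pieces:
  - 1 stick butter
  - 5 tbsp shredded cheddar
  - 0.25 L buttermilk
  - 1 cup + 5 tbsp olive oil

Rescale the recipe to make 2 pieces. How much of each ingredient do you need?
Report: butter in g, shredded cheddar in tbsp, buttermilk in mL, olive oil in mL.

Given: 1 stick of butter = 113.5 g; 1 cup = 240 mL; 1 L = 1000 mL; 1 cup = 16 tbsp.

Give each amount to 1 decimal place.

butter: 22.7 g; shredded cheddar: 1.0 tbsp; buttermilk: 50.0 mL; olive oil: 63.0 mL

Scaling factor: 2/10 = 1/5 = 0.2.
butter: 1 stick × 1/5 × 113.5 g/stick = 22.7 g
shredded cheddar: 5 tbsp × 1/5 = 1.0 tbsp
buttermilk: 0.25 L × 1/5 × 1000 mL/L = 50.0 mL
olive oil: (1 cup + 5 tbsp = 1.3125 cup) × 1/5 × 240 mL/cup = 63.0 mL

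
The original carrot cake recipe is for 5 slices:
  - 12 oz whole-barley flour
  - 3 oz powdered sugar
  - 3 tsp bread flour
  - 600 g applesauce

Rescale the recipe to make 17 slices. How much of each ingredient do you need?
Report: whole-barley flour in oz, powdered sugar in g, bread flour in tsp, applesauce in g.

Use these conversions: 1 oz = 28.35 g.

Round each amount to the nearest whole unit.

Scaling factor: 17/5 = 3.4.
whole-barley flour: 12 oz × 17/5 ≈ 41 oz
powdered sugar: 3 oz × 17/5 × 28.35 g/oz ≈ 289 g
bread flour: 3 tsp × 17/5 ≈ 10 tsp
applesauce: 600 g × 17/5 = 2040 g

whole-barley flour: 41 oz; powdered sugar: 289 g; bread flour: 10 tsp; applesauce: 2040 g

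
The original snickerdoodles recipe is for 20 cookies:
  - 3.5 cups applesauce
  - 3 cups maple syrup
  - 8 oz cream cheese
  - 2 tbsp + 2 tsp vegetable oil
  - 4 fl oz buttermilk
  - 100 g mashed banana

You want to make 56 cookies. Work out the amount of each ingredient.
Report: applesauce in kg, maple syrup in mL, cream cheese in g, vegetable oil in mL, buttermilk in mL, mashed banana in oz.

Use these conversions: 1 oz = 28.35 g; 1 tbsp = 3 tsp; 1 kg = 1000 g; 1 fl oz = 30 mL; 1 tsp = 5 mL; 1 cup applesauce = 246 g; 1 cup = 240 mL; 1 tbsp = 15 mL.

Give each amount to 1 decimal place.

Scaling factor: 56/20 = 14/5 = 2.8.
applesauce: 3.5 cup × 14/5 × 246 g/cup ÷ 1000 g/kg ≈ 2.4 kg
maple syrup: 3 cup × 14/5 × 240 mL/cup = 2016.0 mL
cream cheese: 8 oz × 14/5 × 28.35 g/oz ≈ 635.0 g
vegetable oil: (2 tbsp + 2 tsp = 8/3 tbsp) × 14/5 × 15 mL/tbsp = 112.0 mL
buttermilk: 4 fl oz × 14/5 × 30 mL/fl oz = 336.0 mL
mashed banana: 100 g × 14/5 ÷ 28.35 g/oz ≈ 9.9 oz

applesauce: 2.4 kg; maple syrup: 2016.0 mL; cream cheese: 635.0 g; vegetable oil: 112.0 mL; buttermilk: 336.0 mL; mashed banana: 9.9 oz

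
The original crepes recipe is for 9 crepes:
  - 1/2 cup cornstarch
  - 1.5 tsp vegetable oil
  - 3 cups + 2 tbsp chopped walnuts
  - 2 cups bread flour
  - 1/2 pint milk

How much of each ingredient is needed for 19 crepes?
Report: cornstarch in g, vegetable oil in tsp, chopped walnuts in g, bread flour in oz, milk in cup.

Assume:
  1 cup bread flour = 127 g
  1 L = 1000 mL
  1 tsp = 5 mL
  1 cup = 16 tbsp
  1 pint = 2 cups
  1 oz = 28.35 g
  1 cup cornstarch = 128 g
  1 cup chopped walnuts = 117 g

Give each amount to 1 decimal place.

cornstarch: 135.1 g; vegetable oil: 3.2 tsp; chopped walnuts: 771.9 g; bread flour: 18.9 oz; milk: 2.1 cup

Scaling factor: 19/9.
cornstarch: 0.5 cup × 19/9 × 128 g/cup ≈ 135.1 g
vegetable oil: 1.5 tsp × 19/9 ≈ 3.2 tsp
chopped walnuts: (3 cup + 2 tbsp = 3.125 cup) × 19/9 × 117 g/cup ≈ 771.9 g
bread flour: 2 cup × 19/9 × 127 g/cup ÷ 28.35 g/oz ≈ 18.9 oz
milk: 0.5 pint × 19/9 × 2 cup/pint ≈ 2.1 cup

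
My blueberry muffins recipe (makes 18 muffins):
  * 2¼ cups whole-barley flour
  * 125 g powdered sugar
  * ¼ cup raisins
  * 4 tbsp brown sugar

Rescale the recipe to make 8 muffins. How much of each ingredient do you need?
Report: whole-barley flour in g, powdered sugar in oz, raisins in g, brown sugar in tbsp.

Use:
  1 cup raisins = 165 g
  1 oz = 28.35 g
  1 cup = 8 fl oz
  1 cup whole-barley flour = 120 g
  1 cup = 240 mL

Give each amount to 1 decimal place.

Scaling factor: 8/18 = 4/9.
whole-barley flour: 2.25 cup × 4/9 × 120 g/cup = 120.0 g
powdered sugar: 125 g × 4/9 ÷ 28.35 g/oz ≈ 2.0 oz
raisins: 0.25 cup × 4/9 × 165 g/cup ≈ 18.3 g
brown sugar: 4 tbsp × 4/9 ≈ 1.8 tbsp

whole-barley flour: 120.0 g; powdered sugar: 2.0 oz; raisins: 18.3 g; brown sugar: 1.8 tbsp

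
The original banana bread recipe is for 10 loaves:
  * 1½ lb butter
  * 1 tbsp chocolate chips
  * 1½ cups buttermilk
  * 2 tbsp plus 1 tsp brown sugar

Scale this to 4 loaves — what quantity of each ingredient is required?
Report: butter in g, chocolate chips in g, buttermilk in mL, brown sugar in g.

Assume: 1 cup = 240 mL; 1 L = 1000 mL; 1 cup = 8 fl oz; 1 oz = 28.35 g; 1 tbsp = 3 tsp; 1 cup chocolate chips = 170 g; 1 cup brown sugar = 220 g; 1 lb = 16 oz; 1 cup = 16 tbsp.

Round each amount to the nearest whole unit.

butter: 272 g; chocolate chips: 4 g; buttermilk: 144 mL; brown sugar: 13 g

Scaling factor: 4/10 = 2/5 = 0.4.
butter: 1.5 lb × 2/5 × 16 oz/lb × 28.35 g/oz ≈ 272 g
chocolate chips: 1 tbsp × 2/5 ÷ 16 tbsp/cup × 170 g/cup ≈ 4 g
buttermilk: 1.5 cup × 2/5 × 240 mL/cup = 144 mL
brown sugar: (2 tbsp + 1 tsp = 7/3 tbsp) × 2/5 ÷ 16 tbsp/cup × 220 g/cup ≈ 13 g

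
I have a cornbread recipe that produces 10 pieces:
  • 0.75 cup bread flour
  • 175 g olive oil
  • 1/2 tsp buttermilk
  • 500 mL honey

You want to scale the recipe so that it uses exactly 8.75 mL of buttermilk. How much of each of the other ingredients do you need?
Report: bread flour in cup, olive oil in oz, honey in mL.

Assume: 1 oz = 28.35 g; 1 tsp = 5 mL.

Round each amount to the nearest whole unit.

The original recipe has 2.5 mL of buttermilk, so the scaling factor is 8.75 ÷ 2.5 = 7/2 = 3.5.
bread flour: 0.75 cup × 7/2 ≈ 3 cup
olive oil: 175 g × 7/2 ÷ 28.35 g/oz ≈ 22 oz
honey: 500 mL × 7/2 = 1750 mL

bread flour: 3 cup; olive oil: 22 oz; honey: 1750 mL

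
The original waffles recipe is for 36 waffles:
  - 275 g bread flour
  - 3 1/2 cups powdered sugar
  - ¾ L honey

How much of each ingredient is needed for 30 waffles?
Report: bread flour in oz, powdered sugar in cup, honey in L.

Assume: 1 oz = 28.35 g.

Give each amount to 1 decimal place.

bread flour: 8.1 oz; powdered sugar: 2.9 cup; honey: 0.6 L

Scaling factor: 30/36 = 5/6.
bread flour: 275 g × 5/6 ÷ 28.35 g/oz ≈ 8.1 oz
powdered sugar: 3.5 cup × 5/6 ≈ 2.9 cup
honey: 0.75 L × 5/6 ≈ 0.6 L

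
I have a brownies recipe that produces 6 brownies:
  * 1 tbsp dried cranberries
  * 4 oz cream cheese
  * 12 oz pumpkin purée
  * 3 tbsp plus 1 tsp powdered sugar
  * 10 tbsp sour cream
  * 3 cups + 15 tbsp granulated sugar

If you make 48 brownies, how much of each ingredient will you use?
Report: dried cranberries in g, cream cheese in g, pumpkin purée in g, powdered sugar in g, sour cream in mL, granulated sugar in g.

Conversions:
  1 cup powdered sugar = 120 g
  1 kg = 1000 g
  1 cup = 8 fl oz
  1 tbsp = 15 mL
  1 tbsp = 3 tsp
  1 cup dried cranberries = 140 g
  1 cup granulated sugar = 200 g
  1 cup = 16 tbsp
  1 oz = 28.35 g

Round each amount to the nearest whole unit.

Scaling factor: 48/6 = 8.
dried cranberries: 1 tbsp × 8 ÷ 16 tbsp/cup × 140 g/cup = 70 g
cream cheese: 4 oz × 8 × 28.35 g/oz ≈ 907 g
pumpkin purée: 12 oz × 8 × 28.35 g/oz ≈ 2722 g
powdered sugar: (3 tbsp + 1 tsp = 10/3 tbsp) × 8 ÷ 16 tbsp/cup × 120 g/cup = 200 g
sour cream: 10 tbsp × 8 × 15 mL/tbsp = 1200 mL
granulated sugar: (3 cup + 15 tbsp = 3.9375 cup) × 8 × 200 g/cup = 6300 g

dried cranberries: 70 g; cream cheese: 907 g; pumpkin purée: 2722 g; powdered sugar: 200 g; sour cream: 1200 mL; granulated sugar: 6300 g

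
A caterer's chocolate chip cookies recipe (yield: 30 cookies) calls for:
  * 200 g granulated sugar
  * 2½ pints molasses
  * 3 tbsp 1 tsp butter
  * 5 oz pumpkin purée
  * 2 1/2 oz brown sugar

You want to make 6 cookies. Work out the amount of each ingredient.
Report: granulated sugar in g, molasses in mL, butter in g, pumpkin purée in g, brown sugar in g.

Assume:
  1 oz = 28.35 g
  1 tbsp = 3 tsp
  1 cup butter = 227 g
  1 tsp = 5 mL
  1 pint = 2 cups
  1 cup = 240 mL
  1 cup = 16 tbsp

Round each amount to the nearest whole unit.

Scaling factor: 6/30 = 1/5 = 0.2.
granulated sugar: 200 g × 1/5 = 40 g
molasses: 2.5 pint × 1/5 × 2 cup/pint × 240 mL/cup = 240 mL
butter: (3 tbsp + 1 tsp = 10/3 tbsp) × 1/5 ÷ 16 tbsp/cup × 227 g/cup ≈ 9 g
pumpkin purée: 5 oz × 1/5 × 28.35 g/oz ≈ 28 g
brown sugar: 2.5 oz × 1/5 × 28.35 g/oz ≈ 14 g

granulated sugar: 40 g; molasses: 240 mL; butter: 9 g; pumpkin purée: 28 g; brown sugar: 14 g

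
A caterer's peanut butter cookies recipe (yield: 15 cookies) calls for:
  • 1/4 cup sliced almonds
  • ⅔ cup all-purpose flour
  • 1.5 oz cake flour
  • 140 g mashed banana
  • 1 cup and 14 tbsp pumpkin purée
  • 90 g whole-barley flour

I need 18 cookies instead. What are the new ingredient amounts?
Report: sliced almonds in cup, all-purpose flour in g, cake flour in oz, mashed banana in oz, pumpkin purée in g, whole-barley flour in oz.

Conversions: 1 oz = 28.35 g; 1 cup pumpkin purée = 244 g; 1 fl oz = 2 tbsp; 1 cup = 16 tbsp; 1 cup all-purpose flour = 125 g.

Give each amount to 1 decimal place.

Scaling factor: 18/15 = 6/5 = 1.2.
sliced almonds: 0.25 cup × 6/5 = 0.3 cup
all-purpose flour: 2/3 cup × 6/5 × 125 g/cup = 100.0 g
cake flour: 1.5 oz × 6/5 = 1.8 oz
mashed banana: 140 g × 6/5 ÷ 28.35 g/oz ≈ 5.9 oz
pumpkin purée: (1 cup + 14 tbsp = 1.875 cup) × 6/5 × 244 g/cup = 549.0 g
whole-barley flour: 90 g × 6/5 ÷ 28.35 g/oz ≈ 3.8 oz

sliced almonds: 0.3 cup; all-purpose flour: 100.0 g; cake flour: 1.8 oz; mashed banana: 5.9 oz; pumpkin purée: 549.0 g; whole-barley flour: 3.8 oz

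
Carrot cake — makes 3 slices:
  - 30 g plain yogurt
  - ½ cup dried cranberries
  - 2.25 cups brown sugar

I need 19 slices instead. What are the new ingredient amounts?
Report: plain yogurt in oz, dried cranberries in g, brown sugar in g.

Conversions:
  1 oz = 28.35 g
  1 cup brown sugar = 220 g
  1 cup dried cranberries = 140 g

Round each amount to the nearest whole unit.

plain yogurt: 7 oz; dried cranberries: 443 g; brown sugar: 3135 g

Scaling factor: 19/3.
plain yogurt: 30 g × 19/3 ÷ 28.35 g/oz ≈ 7 oz
dried cranberries: 0.5 cup × 19/3 × 140 g/cup ≈ 443 g
brown sugar: 2.25 cup × 19/3 × 220 g/cup = 3135 g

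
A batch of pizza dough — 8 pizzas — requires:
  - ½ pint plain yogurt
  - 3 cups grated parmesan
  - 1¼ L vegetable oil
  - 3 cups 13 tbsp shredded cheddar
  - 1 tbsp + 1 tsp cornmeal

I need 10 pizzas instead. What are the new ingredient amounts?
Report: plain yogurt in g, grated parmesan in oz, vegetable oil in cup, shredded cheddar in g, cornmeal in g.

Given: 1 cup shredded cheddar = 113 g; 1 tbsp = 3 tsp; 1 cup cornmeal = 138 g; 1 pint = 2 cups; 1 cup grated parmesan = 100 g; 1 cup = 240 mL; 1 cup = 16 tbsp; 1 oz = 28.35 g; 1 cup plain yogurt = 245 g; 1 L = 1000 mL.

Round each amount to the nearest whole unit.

plain yogurt: 306 g; grated parmesan: 13 oz; vegetable oil: 7 cup; shredded cheddar: 539 g; cornmeal: 14 g

Scaling factor: 10/8 = 5/4 = 1.25.
plain yogurt: 0.5 pint × 5/4 × 2 cup/pint × 245 g/cup ≈ 306 g
grated parmesan: 3 cup × 5/4 × 100 g/cup ÷ 28.35 g/oz ≈ 13 oz
vegetable oil: 1.25 L × 5/4 × 1000 mL/L ÷ 240 mL/cup ≈ 7 cup
shredded cheddar: (3 cup + 13 tbsp = 3.8125 cup) × 5/4 × 113 g/cup ≈ 539 g
cornmeal: (1 tbsp + 1 tsp = 4/3 tbsp) × 5/4 ÷ 16 tbsp/cup × 138 g/cup ≈ 14 g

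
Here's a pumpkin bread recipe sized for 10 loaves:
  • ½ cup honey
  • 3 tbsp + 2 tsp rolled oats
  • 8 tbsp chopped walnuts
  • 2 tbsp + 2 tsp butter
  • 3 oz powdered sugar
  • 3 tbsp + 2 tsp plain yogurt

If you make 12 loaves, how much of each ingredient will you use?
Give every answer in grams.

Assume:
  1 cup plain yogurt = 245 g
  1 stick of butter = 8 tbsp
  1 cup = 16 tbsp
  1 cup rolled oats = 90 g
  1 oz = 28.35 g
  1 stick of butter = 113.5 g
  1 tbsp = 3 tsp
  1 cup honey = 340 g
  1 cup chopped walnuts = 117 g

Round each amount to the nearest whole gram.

Scaling factor: 12/10 = 6/5 = 1.2.
honey: 0.5 cup × 6/5 × 340 g/cup = 204 g
rolled oats: (3 tbsp + 2 tsp = 11/3 tbsp) × 6/5 ÷ 16 tbsp/cup × 90 g/cup ≈ 25 g
chopped walnuts: 8 tbsp × 6/5 ÷ 16 tbsp/cup × 117 g/cup ≈ 70 g
butter: (2 tbsp + 2 tsp = 8/3 tbsp) × 6/5 ÷ 8 tbsp/stick × 113.5 g/stick ≈ 45 g
powdered sugar: 3 oz × 6/5 × 28.35 g/oz ≈ 102 g
plain yogurt: (3 tbsp + 2 tsp = 11/3 tbsp) × 6/5 ÷ 16 tbsp/cup × 245 g/cup ≈ 67 g

honey: 204 g; rolled oats: 25 g; chopped walnuts: 70 g; butter: 45 g; powdered sugar: 102 g; plain yogurt: 67 g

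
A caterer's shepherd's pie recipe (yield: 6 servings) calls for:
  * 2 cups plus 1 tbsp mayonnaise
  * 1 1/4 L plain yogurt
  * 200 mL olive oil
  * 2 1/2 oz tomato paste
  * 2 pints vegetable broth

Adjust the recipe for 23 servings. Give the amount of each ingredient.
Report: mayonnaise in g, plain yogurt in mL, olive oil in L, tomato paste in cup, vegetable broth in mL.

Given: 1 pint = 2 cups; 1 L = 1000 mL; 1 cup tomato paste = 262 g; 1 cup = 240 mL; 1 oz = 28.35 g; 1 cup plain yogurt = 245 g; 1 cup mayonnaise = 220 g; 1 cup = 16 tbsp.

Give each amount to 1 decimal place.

Scaling factor: 23/6.
mayonnaise: (2 cup + 1 tbsp = 2.0625 cup) × 23/6 × 220 g/cup ≈ 1739.4 g
plain yogurt: 1.25 L × 23/6 × 1000 mL/L ≈ 4791.7 mL
olive oil: 200 mL × 23/6 ÷ 1000 mL/L ≈ 0.8 L
tomato paste: 2.5 oz × 23/6 × 28.35 g/oz ÷ 262 g/cup ≈ 1.0 cup
vegetable broth: 2 pint × 23/6 × 2 cup/pint × 240 mL/cup = 3680.0 mL

mayonnaise: 1739.4 g; plain yogurt: 4791.7 mL; olive oil: 0.8 L; tomato paste: 1.0 cup; vegetable broth: 3680.0 mL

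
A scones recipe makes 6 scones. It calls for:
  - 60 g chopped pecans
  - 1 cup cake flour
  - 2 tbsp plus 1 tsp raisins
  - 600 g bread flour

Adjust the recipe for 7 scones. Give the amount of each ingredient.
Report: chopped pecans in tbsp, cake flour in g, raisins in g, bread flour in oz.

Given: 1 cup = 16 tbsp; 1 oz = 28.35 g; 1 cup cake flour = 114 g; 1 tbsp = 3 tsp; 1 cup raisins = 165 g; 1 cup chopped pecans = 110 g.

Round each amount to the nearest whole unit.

chopped pecans: 10 tbsp; cake flour: 133 g; raisins: 28 g; bread flour: 25 oz

Scaling factor: 7/6.
chopped pecans: 60 g × 7/6 ÷ 110 g/cup × 16 tbsp/cup ≈ 10 tbsp
cake flour: 1 cup × 7/6 × 114 g/cup = 133 g
raisins: (2 tbsp + 1 tsp = 7/3 tbsp) × 7/6 ÷ 16 tbsp/cup × 165 g/cup ≈ 28 g
bread flour: 600 g × 7/6 ÷ 28.35 g/oz ≈ 25 oz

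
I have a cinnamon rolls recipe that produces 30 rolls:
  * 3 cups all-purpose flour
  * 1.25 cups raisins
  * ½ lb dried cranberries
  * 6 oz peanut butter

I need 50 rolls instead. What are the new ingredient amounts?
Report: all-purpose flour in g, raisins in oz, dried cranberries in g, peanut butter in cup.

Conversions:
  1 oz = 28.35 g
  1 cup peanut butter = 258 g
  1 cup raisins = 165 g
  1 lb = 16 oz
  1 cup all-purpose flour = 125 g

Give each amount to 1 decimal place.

Scaling factor: 50/30 = 5/3.
all-purpose flour: 3 cup × 5/3 × 125 g/cup = 625.0 g
raisins: 1.25 cup × 5/3 × 165 g/cup ÷ 28.35 g/oz ≈ 12.1 oz
dried cranberries: 0.5 lb × 5/3 × 16 oz/lb × 28.35 g/oz = 378.0 g
peanut butter: 6 oz × 5/3 × 28.35 g/oz ÷ 258 g/cup ≈ 1.1 cup

all-purpose flour: 625.0 g; raisins: 12.1 oz; dried cranberries: 378.0 g; peanut butter: 1.1 cup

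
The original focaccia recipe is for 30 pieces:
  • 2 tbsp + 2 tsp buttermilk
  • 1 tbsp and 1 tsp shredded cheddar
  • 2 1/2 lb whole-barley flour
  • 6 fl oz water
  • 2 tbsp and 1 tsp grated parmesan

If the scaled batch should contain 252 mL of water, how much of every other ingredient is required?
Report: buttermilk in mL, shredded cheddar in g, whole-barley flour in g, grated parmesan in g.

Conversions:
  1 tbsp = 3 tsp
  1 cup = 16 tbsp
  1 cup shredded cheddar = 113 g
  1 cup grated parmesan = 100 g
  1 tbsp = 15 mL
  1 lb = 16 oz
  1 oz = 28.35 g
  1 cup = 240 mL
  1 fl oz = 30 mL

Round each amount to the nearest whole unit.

The original recipe has 180 mL of water, so the scaling factor is 252 ÷ 180 = 7/5 = 1.4.
buttermilk: (2 tbsp + 2 tsp = 8/3 tbsp) × 7/5 × 15 mL/tbsp = 56 mL
shredded cheddar: (1 tbsp + 1 tsp = 4/3 tbsp) × 7/5 ÷ 16 tbsp/cup × 113 g/cup ≈ 13 g
whole-barley flour: 2.5 lb × 7/5 × 16 oz/lb × 28.35 g/oz ≈ 1588 g
grated parmesan: (2 tbsp + 1 tsp = 7/3 tbsp) × 7/5 ÷ 16 tbsp/cup × 100 g/cup ≈ 20 g

buttermilk: 56 mL; shredded cheddar: 13 g; whole-barley flour: 1588 g; grated parmesan: 20 g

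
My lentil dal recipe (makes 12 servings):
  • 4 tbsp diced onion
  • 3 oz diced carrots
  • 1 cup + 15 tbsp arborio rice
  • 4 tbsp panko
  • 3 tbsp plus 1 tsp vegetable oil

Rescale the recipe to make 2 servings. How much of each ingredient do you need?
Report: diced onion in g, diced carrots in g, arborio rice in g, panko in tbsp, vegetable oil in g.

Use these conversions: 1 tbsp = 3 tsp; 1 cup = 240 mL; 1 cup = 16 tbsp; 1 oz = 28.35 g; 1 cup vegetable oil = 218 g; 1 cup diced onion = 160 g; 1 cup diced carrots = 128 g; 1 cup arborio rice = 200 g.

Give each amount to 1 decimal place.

diced onion: 6.7 g; diced carrots: 14.2 g; arborio rice: 64.6 g; panko: 0.7 tbsp; vegetable oil: 7.6 g

Scaling factor: 2/12 = 1/6.
diced onion: 4 tbsp × 1/6 ÷ 16 tbsp/cup × 160 g/cup ≈ 6.7 g
diced carrots: 3 oz × 1/6 × 28.35 g/oz ≈ 14.2 g
arborio rice: (1 cup + 15 tbsp = 1.9375 cup) × 1/6 × 200 g/cup ≈ 64.6 g
panko: 4 tbsp × 1/6 ≈ 0.7 tbsp
vegetable oil: (3 tbsp + 1 tsp = 10/3 tbsp) × 1/6 ÷ 16 tbsp/cup × 218 g/cup ≈ 7.6 g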